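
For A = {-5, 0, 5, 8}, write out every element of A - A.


A - A = {a - a' : a, a' ∈ A}.
Compute a - a' for each ordered pair (a, a'):
a = -5: -5--5=0, -5-0=-5, -5-5=-10, -5-8=-13
a = 0: 0--5=5, 0-0=0, 0-5=-5, 0-8=-8
a = 5: 5--5=10, 5-0=5, 5-5=0, 5-8=-3
a = 8: 8--5=13, 8-0=8, 8-5=3, 8-8=0
Collecting distinct values (and noting 0 appears from a-a):
A - A = {-13, -10, -8, -5, -3, 0, 3, 5, 8, 10, 13}
|A - A| = 11

A - A = {-13, -10, -8, -5, -3, 0, 3, 5, 8, 10, 13}


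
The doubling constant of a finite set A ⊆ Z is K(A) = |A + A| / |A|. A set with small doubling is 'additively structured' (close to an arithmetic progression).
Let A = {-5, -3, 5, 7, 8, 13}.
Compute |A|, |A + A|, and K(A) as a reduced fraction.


|A| = 6.
Compute A + A by enumerating all 36 pairs.
A + A = {-10, -8, -6, 0, 2, 3, 4, 5, 8, 10, 12, 13, 14, 15, 16, 18, 20, 21, 26}, so |A + A| = 19.
K = |A + A| / |A| = 19/6 (already in lowest terms) ≈ 3.1667.
Reference: AP of size 6 gives K = 11/6 ≈ 1.8333; a fully generic set of size 6 gives K ≈ 3.5000.

|A| = 6, |A + A| = 19, K = 19/6.


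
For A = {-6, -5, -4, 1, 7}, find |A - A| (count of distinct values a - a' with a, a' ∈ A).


A - A = {a - a' : a, a' ∈ A}; |A| = 5.
Bounds: 2|A|-1 ≤ |A - A| ≤ |A|² - |A| + 1, i.e. 9 ≤ |A - A| ≤ 21.
Note: 0 ∈ A - A always (from a - a). The set is symmetric: if d ∈ A - A then -d ∈ A - A.
Enumerate nonzero differences d = a - a' with a > a' (then include -d):
Positive differences: {1, 2, 5, 6, 7, 11, 12, 13}
Full difference set: {0} ∪ (positive diffs) ∪ (negative diffs).
|A - A| = 1 + 2·8 = 17 (matches direct enumeration: 17).

|A - A| = 17


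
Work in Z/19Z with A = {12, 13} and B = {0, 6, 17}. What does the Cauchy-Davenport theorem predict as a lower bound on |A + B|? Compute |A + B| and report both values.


Cauchy-Davenport: |A + B| ≥ min(p, |A| + |B| - 1) for A, B nonempty in Z/pZ.
|A| = 2, |B| = 3, p = 19.
CD lower bound = min(19, 2 + 3 - 1) = min(19, 4) = 4.
Compute A + B mod 19 directly:
a = 12: 12+0=12, 12+6=18, 12+17=10
a = 13: 13+0=13, 13+6=0, 13+17=11
A + B = {0, 10, 11, 12, 13, 18}, so |A + B| = 6.
Verify: 6 ≥ 4? Yes ✓.

CD lower bound = 4, actual |A + B| = 6.


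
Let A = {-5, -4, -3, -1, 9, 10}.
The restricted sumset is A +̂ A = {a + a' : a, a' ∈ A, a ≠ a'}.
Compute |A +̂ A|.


Restricted sumset: A +̂ A = {a + a' : a ∈ A, a' ∈ A, a ≠ a'}.
Equivalently, take A + A and drop any sum 2a that is achievable ONLY as a + a for a ∈ A (i.e. sums representable only with equal summands).
Enumerate pairs (a, a') with a < a' (symmetric, so each unordered pair gives one sum; this covers all a ≠ a'):
  -5 + -4 = -9
  -5 + -3 = -8
  -5 + -1 = -6
  -5 + 9 = 4
  -5 + 10 = 5
  -4 + -3 = -7
  -4 + -1 = -5
  -4 + 9 = 5
  -4 + 10 = 6
  -3 + -1 = -4
  -3 + 9 = 6
  -3 + 10 = 7
  -1 + 9 = 8
  -1 + 10 = 9
  9 + 10 = 19
Collected distinct sums: {-9, -8, -7, -6, -5, -4, 4, 5, 6, 7, 8, 9, 19}
|A +̂ A| = 13
(Reference bound: |A +̂ A| ≥ 2|A| - 3 for |A| ≥ 2, with |A| = 6 giving ≥ 9.)

|A +̂ A| = 13


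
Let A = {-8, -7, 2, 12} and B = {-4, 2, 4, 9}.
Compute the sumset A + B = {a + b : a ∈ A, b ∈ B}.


A + B = {a + b : a ∈ A, b ∈ B}.
Enumerate all |A|·|B| = 4·4 = 16 pairs (a, b) and collect distinct sums.
a = -8: -8+-4=-12, -8+2=-6, -8+4=-4, -8+9=1
a = -7: -7+-4=-11, -7+2=-5, -7+4=-3, -7+9=2
a = 2: 2+-4=-2, 2+2=4, 2+4=6, 2+9=11
a = 12: 12+-4=8, 12+2=14, 12+4=16, 12+9=21
Collecting distinct sums: A + B = {-12, -11, -6, -5, -4, -3, -2, 1, 2, 4, 6, 8, 11, 14, 16, 21}
|A + B| = 16

A + B = {-12, -11, -6, -5, -4, -3, -2, 1, 2, 4, 6, 8, 11, 14, 16, 21}


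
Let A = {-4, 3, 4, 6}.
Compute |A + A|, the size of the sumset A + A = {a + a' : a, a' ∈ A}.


A + A = {a + a' : a, a' ∈ A}; |A| = 4.
General bounds: 2|A| - 1 ≤ |A + A| ≤ |A|(|A|+1)/2, i.e. 7 ≤ |A + A| ≤ 10.
Lower bound 2|A|-1 is attained iff A is an arithmetic progression.
Enumerate sums a + a' for a ≤ a' (symmetric, so this suffices):
a = -4: -4+-4=-8, -4+3=-1, -4+4=0, -4+6=2
a = 3: 3+3=6, 3+4=7, 3+6=9
a = 4: 4+4=8, 4+6=10
a = 6: 6+6=12
Distinct sums: {-8, -1, 0, 2, 6, 7, 8, 9, 10, 12}
|A + A| = 10

|A + A| = 10


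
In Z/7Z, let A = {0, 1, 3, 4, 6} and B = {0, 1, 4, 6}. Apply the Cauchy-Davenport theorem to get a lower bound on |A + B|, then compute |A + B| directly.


Cauchy-Davenport: |A + B| ≥ min(p, |A| + |B| - 1) for A, B nonempty in Z/pZ.
|A| = 5, |B| = 4, p = 7.
CD lower bound = min(7, 5 + 4 - 1) = min(7, 8) = 7.
Compute A + B mod 7 directly:
a = 0: 0+0=0, 0+1=1, 0+4=4, 0+6=6
a = 1: 1+0=1, 1+1=2, 1+4=5, 1+6=0
a = 3: 3+0=3, 3+1=4, 3+4=0, 3+6=2
a = 4: 4+0=4, 4+1=5, 4+4=1, 4+6=3
a = 6: 6+0=6, 6+1=0, 6+4=3, 6+6=5
A + B = {0, 1, 2, 3, 4, 5, 6}, so |A + B| = 7.
Verify: 7 ≥ 7? Yes ✓.

CD lower bound = 7, actual |A + B| = 7.


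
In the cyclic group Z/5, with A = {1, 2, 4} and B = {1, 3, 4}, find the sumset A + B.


Work in Z/5Z: reduce every sum a + b modulo 5.
Enumerate all 9 pairs:
a = 1: 1+1=2, 1+3=4, 1+4=0
a = 2: 2+1=3, 2+3=0, 2+4=1
a = 4: 4+1=0, 4+3=2, 4+4=3
Distinct residues collected: {0, 1, 2, 3, 4}
|A + B| = 5 (out of 5 total residues).

A + B = {0, 1, 2, 3, 4}


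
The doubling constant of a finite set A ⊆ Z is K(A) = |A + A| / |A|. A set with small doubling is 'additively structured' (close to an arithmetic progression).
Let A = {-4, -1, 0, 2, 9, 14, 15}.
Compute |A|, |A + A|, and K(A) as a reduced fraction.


|A| = 7.
Compute A + A by enumerating all 49 pairs.
A + A = {-8, -5, -4, -2, -1, 0, 1, 2, 4, 5, 8, 9, 10, 11, 13, 14, 15, 16, 17, 18, 23, 24, 28, 29, 30}, so |A + A| = 25.
K = |A + A| / |A| = 25/7 (already in lowest terms) ≈ 3.5714.
Reference: AP of size 7 gives K = 13/7 ≈ 1.8571; a fully generic set of size 7 gives K ≈ 4.0000.

|A| = 7, |A + A| = 25, K = 25/7.


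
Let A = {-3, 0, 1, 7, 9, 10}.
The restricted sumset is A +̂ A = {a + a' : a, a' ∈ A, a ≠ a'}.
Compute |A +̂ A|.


Restricted sumset: A +̂ A = {a + a' : a ∈ A, a' ∈ A, a ≠ a'}.
Equivalently, take A + A and drop any sum 2a that is achievable ONLY as a + a for a ∈ A (i.e. sums representable only with equal summands).
Enumerate pairs (a, a') with a < a' (symmetric, so each unordered pair gives one sum; this covers all a ≠ a'):
  -3 + 0 = -3
  -3 + 1 = -2
  -3 + 7 = 4
  -3 + 9 = 6
  -3 + 10 = 7
  0 + 1 = 1
  0 + 7 = 7
  0 + 9 = 9
  0 + 10 = 10
  1 + 7 = 8
  1 + 9 = 10
  1 + 10 = 11
  7 + 9 = 16
  7 + 10 = 17
  9 + 10 = 19
Collected distinct sums: {-3, -2, 1, 4, 6, 7, 8, 9, 10, 11, 16, 17, 19}
|A +̂ A| = 13
(Reference bound: |A +̂ A| ≥ 2|A| - 3 for |A| ≥ 2, with |A| = 6 giving ≥ 9.)

|A +̂ A| = 13


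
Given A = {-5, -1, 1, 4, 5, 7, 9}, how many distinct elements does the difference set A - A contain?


A - A = {a - a' : a, a' ∈ A}; |A| = 7.
Bounds: 2|A|-1 ≤ |A - A| ≤ |A|² - |A| + 1, i.e. 13 ≤ |A - A| ≤ 43.
Note: 0 ∈ A - A always (from a - a). The set is symmetric: if d ∈ A - A then -d ∈ A - A.
Enumerate nonzero differences d = a - a' with a > a' (then include -d):
Positive differences: {1, 2, 3, 4, 5, 6, 8, 9, 10, 12, 14}
Full difference set: {0} ∪ (positive diffs) ∪ (negative diffs).
|A - A| = 1 + 2·11 = 23 (matches direct enumeration: 23).

|A - A| = 23


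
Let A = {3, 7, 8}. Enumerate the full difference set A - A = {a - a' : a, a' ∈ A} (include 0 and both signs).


A - A = {a - a' : a, a' ∈ A}.
Compute a - a' for each ordered pair (a, a'):
a = 3: 3-3=0, 3-7=-4, 3-8=-5
a = 7: 7-3=4, 7-7=0, 7-8=-1
a = 8: 8-3=5, 8-7=1, 8-8=0
Collecting distinct values (and noting 0 appears from a-a):
A - A = {-5, -4, -1, 0, 1, 4, 5}
|A - A| = 7

A - A = {-5, -4, -1, 0, 1, 4, 5}


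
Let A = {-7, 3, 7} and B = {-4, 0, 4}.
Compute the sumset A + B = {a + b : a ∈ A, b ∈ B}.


A + B = {a + b : a ∈ A, b ∈ B}.
Enumerate all |A|·|B| = 3·3 = 9 pairs (a, b) and collect distinct sums.
a = -7: -7+-4=-11, -7+0=-7, -7+4=-3
a = 3: 3+-4=-1, 3+0=3, 3+4=7
a = 7: 7+-4=3, 7+0=7, 7+4=11
Collecting distinct sums: A + B = {-11, -7, -3, -1, 3, 7, 11}
|A + B| = 7

A + B = {-11, -7, -3, -1, 3, 7, 11}


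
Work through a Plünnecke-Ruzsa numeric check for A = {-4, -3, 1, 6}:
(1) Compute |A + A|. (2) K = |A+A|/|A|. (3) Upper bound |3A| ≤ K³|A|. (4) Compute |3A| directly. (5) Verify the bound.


|A| = 4.
Step 1: Compute A + A by enumerating all 16 pairs.
A + A = {-8, -7, -6, -3, -2, 2, 3, 7, 12}, so |A + A| = 9.
Step 2: Doubling constant K = |A + A|/|A| = 9/4 = 9/4 ≈ 2.2500.
Step 3: Plünnecke-Ruzsa gives |3A| ≤ K³·|A| = (2.2500)³ · 4 ≈ 45.5625.
Step 4: Compute 3A = A + A + A directly by enumerating all triples (a,b,c) ∈ A³; |3A| = 16.
Step 5: Check 16 ≤ 45.5625? Yes ✓.

K = 9/4, Plünnecke-Ruzsa bound K³|A| ≈ 45.5625, |3A| = 16, inequality holds.


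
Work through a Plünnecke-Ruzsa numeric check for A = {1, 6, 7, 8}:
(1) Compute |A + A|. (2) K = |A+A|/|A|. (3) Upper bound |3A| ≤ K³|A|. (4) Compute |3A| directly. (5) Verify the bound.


|A| = 4.
Step 1: Compute A + A by enumerating all 16 pairs.
A + A = {2, 7, 8, 9, 12, 13, 14, 15, 16}, so |A + A| = 9.
Step 2: Doubling constant K = |A + A|/|A| = 9/4 = 9/4 ≈ 2.2500.
Step 3: Plünnecke-Ruzsa gives |3A| ≤ K³·|A| = (2.2500)³ · 4 ≈ 45.5625.
Step 4: Compute 3A = A + A + A directly by enumerating all triples (a,b,c) ∈ A³; |3A| = 16.
Step 5: Check 16 ≤ 45.5625? Yes ✓.

K = 9/4, Plünnecke-Ruzsa bound K³|A| ≈ 45.5625, |3A| = 16, inequality holds.


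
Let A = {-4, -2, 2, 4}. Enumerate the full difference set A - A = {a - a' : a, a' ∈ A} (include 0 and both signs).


A - A = {a - a' : a, a' ∈ A}.
Compute a - a' for each ordered pair (a, a'):
a = -4: -4--4=0, -4--2=-2, -4-2=-6, -4-4=-8
a = -2: -2--4=2, -2--2=0, -2-2=-4, -2-4=-6
a = 2: 2--4=6, 2--2=4, 2-2=0, 2-4=-2
a = 4: 4--4=8, 4--2=6, 4-2=2, 4-4=0
Collecting distinct values (and noting 0 appears from a-a):
A - A = {-8, -6, -4, -2, 0, 2, 4, 6, 8}
|A - A| = 9

A - A = {-8, -6, -4, -2, 0, 2, 4, 6, 8}


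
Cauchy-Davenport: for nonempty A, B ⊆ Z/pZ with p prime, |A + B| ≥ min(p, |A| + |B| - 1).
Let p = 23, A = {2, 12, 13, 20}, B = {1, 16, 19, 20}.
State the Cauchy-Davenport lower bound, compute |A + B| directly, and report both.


Cauchy-Davenport: |A + B| ≥ min(p, |A| + |B| - 1) for A, B nonempty in Z/pZ.
|A| = 4, |B| = 4, p = 23.
CD lower bound = min(23, 4 + 4 - 1) = min(23, 7) = 7.
Compute A + B mod 23 directly:
a = 2: 2+1=3, 2+16=18, 2+19=21, 2+20=22
a = 12: 12+1=13, 12+16=5, 12+19=8, 12+20=9
a = 13: 13+1=14, 13+16=6, 13+19=9, 13+20=10
a = 20: 20+1=21, 20+16=13, 20+19=16, 20+20=17
A + B = {3, 5, 6, 8, 9, 10, 13, 14, 16, 17, 18, 21, 22}, so |A + B| = 13.
Verify: 13 ≥ 7? Yes ✓.

CD lower bound = 7, actual |A + B| = 13.


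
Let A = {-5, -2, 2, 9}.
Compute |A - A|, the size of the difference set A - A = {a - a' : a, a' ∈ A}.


A - A = {a - a' : a, a' ∈ A}; |A| = 4.
Bounds: 2|A|-1 ≤ |A - A| ≤ |A|² - |A| + 1, i.e. 7 ≤ |A - A| ≤ 13.
Note: 0 ∈ A - A always (from a - a). The set is symmetric: if d ∈ A - A then -d ∈ A - A.
Enumerate nonzero differences d = a - a' with a > a' (then include -d):
Positive differences: {3, 4, 7, 11, 14}
Full difference set: {0} ∪ (positive diffs) ∪ (negative diffs).
|A - A| = 1 + 2·5 = 11 (matches direct enumeration: 11).

|A - A| = 11


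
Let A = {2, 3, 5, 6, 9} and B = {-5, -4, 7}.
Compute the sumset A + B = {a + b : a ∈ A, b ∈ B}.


A + B = {a + b : a ∈ A, b ∈ B}.
Enumerate all |A|·|B| = 5·3 = 15 pairs (a, b) and collect distinct sums.
a = 2: 2+-5=-3, 2+-4=-2, 2+7=9
a = 3: 3+-5=-2, 3+-4=-1, 3+7=10
a = 5: 5+-5=0, 5+-4=1, 5+7=12
a = 6: 6+-5=1, 6+-4=2, 6+7=13
a = 9: 9+-5=4, 9+-4=5, 9+7=16
Collecting distinct sums: A + B = {-3, -2, -1, 0, 1, 2, 4, 5, 9, 10, 12, 13, 16}
|A + B| = 13

A + B = {-3, -2, -1, 0, 1, 2, 4, 5, 9, 10, 12, 13, 16}


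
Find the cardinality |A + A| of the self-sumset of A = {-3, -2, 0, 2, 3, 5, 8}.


A + A = {a + a' : a, a' ∈ A}; |A| = 7.
General bounds: 2|A| - 1 ≤ |A + A| ≤ |A|(|A|+1)/2, i.e. 13 ≤ |A + A| ≤ 28.
Lower bound 2|A|-1 is attained iff A is an arithmetic progression.
Enumerate sums a + a' for a ≤ a' (symmetric, so this suffices):
a = -3: -3+-3=-6, -3+-2=-5, -3+0=-3, -3+2=-1, -3+3=0, -3+5=2, -3+8=5
a = -2: -2+-2=-4, -2+0=-2, -2+2=0, -2+3=1, -2+5=3, -2+8=6
a = 0: 0+0=0, 0+2=2, 0+3=3, 0+5=5, 0+8=8
a = 2: 2+2=4, 2+3=5, 2+5=7, 2+8=10
a = 3: 3+3=6, 3+5=8, 3+8=11
a = 5: 5+5=10, 5+8=13
a = 8: 8+8=16
Distinct sums: {-6, -5, -4, -3, -2, -1, 0, 1, 2, 3, 4, 5, 6, 7, 8, 10, 11, 13, 16}
|A + A| = 19

|A + A| = 19


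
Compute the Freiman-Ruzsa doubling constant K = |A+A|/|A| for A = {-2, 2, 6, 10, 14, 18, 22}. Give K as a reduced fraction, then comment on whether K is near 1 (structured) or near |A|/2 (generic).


|A| = 7.
Compute A + A by enumerating all 49 pairs.
A + A = {-4, 0, 4, 8, 12, 16, 20, 24, 28, 32, 36, 40, 44}, so |A + A| = 13.
K = |A + A| / |A| = 13/7 (already in lowest terms) ≈ 1.8571.
Reference: AP of size 7 gives K = 13/7 ≈ 1.8571; a fully generic set of size 7 gives K ≈ 4.0000.

|A| = 7, |A + A| = 13, K = 13/7.


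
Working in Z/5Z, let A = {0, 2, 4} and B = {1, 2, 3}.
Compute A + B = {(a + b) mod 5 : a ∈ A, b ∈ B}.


Work in Z/5Z: reduce every sum a + b modulo 5.
Enumerate all 9 pairs:
a = 0: 0+1=1, 0+2=2, 0+3=3
a = 2: 2+1=3, 2+2=4, 2+3=0
a = 4: 4+1=0, 4+2=1, 4+3=2
Distinct residues collected: {0, 1, 2, 3, 4}
|A + B| = 5 (out of 5 total residues).

A + B = {0, 1, 2, 3, 4}


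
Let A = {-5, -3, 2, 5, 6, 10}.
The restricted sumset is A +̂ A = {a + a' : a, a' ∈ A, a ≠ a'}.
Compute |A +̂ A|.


Restricted sumset: A +̂ A = {a + a' : a ∈ A, a' ∈ A, a ≠ a'}.
Equivalently, take A + A and drop any sum 2a that is achievable ONLY as a + a for a ∈ A (i.e. sums representable only with equal summands).
Enumerate pairs (a, a') with a < a' (symmetric, so each unordered pair gives one sum; this covers all a ≠ a'):
  -5 + -3 = -8
  -5 + 2 = -3
  -5 + 5 = 0
  -5 + 6 = 1
  -5 + 10 = 5
  -3 + 2 = -1
  -3 + 5 = 2
  -3 + 6 = 3
  -3 + 10 = 7
  2 + 5 = 7
  2 + 6 = 8
  2 + 10 = 12
  5 + 6 = 11
  5 + 10 = 15
  6 + 10 = 16
Collected distinct sums: {-8, -3, -1, 0, 1, 2, 3, 5, 7, 8, 11, 12, 15, 16}
|A +̂ A| = 14
(Reference bound: |A +̂ A| ≥ 2|A| - 3 for |A| ≥ 2, with |A| = 6 giving ≥ 9.)

|A +̂ A| = 14


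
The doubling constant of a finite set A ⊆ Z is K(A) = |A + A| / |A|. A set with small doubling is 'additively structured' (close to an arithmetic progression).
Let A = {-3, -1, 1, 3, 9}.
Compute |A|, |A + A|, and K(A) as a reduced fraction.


|A| = 5.
Compute A + A by enumerating all 25 pairs.
A + A = {-6, -4, -2, 0, 2, 4, 6, 8, 10, 12, 18}, so |A + A| = 11.
K = |A + A| / |A| = 11/5 (already in lowest terms) ≈ 2.2000.
Reference: AP of size 5 gives K = 9/5 ≈ 1.8000; a fully generic set of size 5 gives K ≈ 3.0000.

|A| = 5, |A + A| = 11, K = 11/5.


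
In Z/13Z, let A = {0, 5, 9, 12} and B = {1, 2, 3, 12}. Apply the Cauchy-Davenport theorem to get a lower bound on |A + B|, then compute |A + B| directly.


Cauchy-Davenport: |A + B| ≥ min(p, |A| + |B| - 1) for A, B nonempty in Z/pZ.
|A| = 4, |B| = 4, p = 13.
CD lower bound = min(13, 4 + 4 - 1) = min(13, 7) = 7.
Compute A + B mod 13 directly:
a = 0: 0+1=1, 0+2=2, 0+3=3, 0+12=12
a = 5: 5+1=6, 5+2=7, 5+3=8, 5+12=4
a = 9: 9+1=10, 9+2=11, 9+3=12, 9+12=8
a = 12: 12+1=0, 12+2=1, 12+3=2, 12+12=11
A + B = {0, 1, 2, 3, 4, 6, 7, 8, 10, 11, 12}, so |A + B| = 11.
Verify: 11 ≥ 7? Yes ✓.

CD lower bound = 7, actual |A + B| = 11.


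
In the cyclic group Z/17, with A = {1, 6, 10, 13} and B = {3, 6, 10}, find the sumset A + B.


Work in Z/17Z: reduce every sum a + b modulo 17.
Enumerate all 12 pairs:
a = 1: 1+3=4, 1+6=7, 1+10=11
a = 6: 6+3=9, 6+6=12, 6+10=16
a = 10: 10+3=13, 10+6=16, 10+10=3
a = 13: 13+3=16, 13+6=2, 13+10=6
Distinct residues collected: {2, 3, 4, 6, 7, 9, 11, 12, 13, 16}
|A + B| = 10 (out of 17 total residues).

A + B = {2, 3, 4, 6, 7, 9, 11, 12, 13, 16}


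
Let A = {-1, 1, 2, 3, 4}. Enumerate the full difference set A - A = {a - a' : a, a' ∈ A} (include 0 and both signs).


A - A = {a - a' : a, a' ∈ A}.
Compute a - a' for each ordered pair (a, a'):
a = -1: -1--1=0, -1-1=-2, -1-2=-3, -1-3=-4, -1-4=-5
a = 1: 1--1=2, 1-1=0, 1-2=-1, 1-3=-2, 1-4=-3
a = 2: 2--1=3, 2-1=1, 2-2=0, 2-3=-1, 2-4=-2
a = 3: 3--1=4, 3-1=2, 3-2=1, 3-3=0, 3-4=-1
a = 4: 4--1=5, 4-1=3, 4-2=2, 4-3=1, 4-4=0
Collecting distinct values (and noting 0 appears from a-a):
A - A = {-5, -4, -3, -2, -1, 0, 1, 2, 3, 4, 5}
|A - A| = 11

A - A = {-5, -4, -3, -2, -1, 0, 1, 2, 3, 4, 5}


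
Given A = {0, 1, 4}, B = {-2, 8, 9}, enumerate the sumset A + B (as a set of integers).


A + B = {a + b : a ∈ A, b ∈ B}.
Enumerate all |A|·|B| = 3·3 = 9 pairs (a, b) and collect distinct sums.
a = 0: 0+-2=-2, 0+8=8, 0+9=9
a = 1: 1+-2=-1, 1+8=9, 1+9=10
a = 4: 4+-2=2, 4+8=12, 4+9=13
Collecting distinct sums: A + B = {-2, -1, 2, 8, 9, 10, 12, 13}
|A + B| = 8

A + B = {-2, -1, 2, 8, 9, 10, 12, 13}


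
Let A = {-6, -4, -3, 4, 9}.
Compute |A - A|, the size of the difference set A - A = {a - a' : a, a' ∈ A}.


A - A = {a - a' : a, a' ∈ A}; |A| = 5.
Bounds: 2|A|-1 ≤ |A - A| ≤ |A|² - |A| + 1, i.e. 9 ≤ |A - A| ≤ 21.
Note: 0 ∈ A - A always (from a - a). The set is symmetric: if d ∈ A - A then -d ∈ A - A.
Enumerate nonzero differences d = a - a' with a > a' (then include -d):
Positive differences: {1, 2, 3, 5, 7, 8, 10, 12, 13, 15}
Full difference set: {0} ∪ (positive diffs) ∪ (negative diffs).
|A - A| = 1 + 2·10 = 21 (matches direct enumeration: 21).

|A - A| = 21


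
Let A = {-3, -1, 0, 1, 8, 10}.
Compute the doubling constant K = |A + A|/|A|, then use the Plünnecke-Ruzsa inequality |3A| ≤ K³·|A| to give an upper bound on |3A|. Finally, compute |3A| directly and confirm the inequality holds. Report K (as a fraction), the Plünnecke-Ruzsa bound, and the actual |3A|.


|A| = 6.
Step 1: Compute A + A by enumerating all 36 pairs.
A + A = {-6, -4, -3, -2, -1, 0, 1, 2, 5, 7, 8, 9, 10, 11, 16, 18, 20}, so |A + A| = 17.
Step 2: Doubling constant K = |A + A|/|A| = 17/6 = 17/6 ≈ 2.8333.
Step 3: Plünnecke-Ruzsa gives |3A| ≤ K³·|A| = (2.8333)³ · 6 ≈ 136.4722.
Step 4: Compute 3A = A + A + A directly by enumerating all triples (a,b,c) ∈ A³; |3A| = 33.
Step 5: Check 33 ≤ 136.4722? Yes ✓.

K = 17/6, Plünnecke-Ruzsa bound K³|A| ≈ 136.4722, |3A| = 33, inequality holds.


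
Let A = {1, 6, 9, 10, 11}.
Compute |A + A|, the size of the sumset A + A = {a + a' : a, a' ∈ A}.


A + A = {a + a' : a, a' ∈ A}; |A| = 5.
General bounds: 2|A| - 1 ≤ |A + A| ≤ |A|(|A|+1)/2, i.e. 9 ≤ |A + A| ≤ 15.
Lower bound 2|A|-1 is attained iff A is an arithmetic progression.
Enumerate sums a + a' for a ≤ a' (symmetric, so this suffices):
a = 1: 1+1=2, 1+6=7, 1+9=10, 1+10=11, 1+11=12
a = 6: 6+6=12, 6+9=15, 6+10=16, 6+11=17
a = 9: 9+9=18, 9+10=19, 9+11=20
a = 10: 10+10=20, 10+11=21
a = 11: 11+11=22
Distinct sums: {2, 7, 10, 11, 12, 15, 16, 17, 18, 19, 20, 21, 22}
|A + A| = 13

|A + A| = 13


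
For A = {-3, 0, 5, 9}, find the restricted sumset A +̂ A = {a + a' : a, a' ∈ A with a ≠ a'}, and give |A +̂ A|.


Restricted sumset: A +̂ A = {a + a' : a ∈ A, a' ∈ A, a ≠ a'}.
Equivalently, take A + A and drop any sum 2a that is achievable ONLY as a + a for a ∈ A (i.e. sums representable only with equal summands).
Enumerate pairs (a, a') with a < a' (symmetric, so each unordered pair gives one sum; this covers all a ≠ a'):
  -3 + 0 = -3
  -3 + 5 = 2
  -3 + 9 = 6
  0 + 5 = 5
  0 + 9 = 9
  5 + 9 = 14
Collected distinct sums: {-3, 2, 5, 6, 9, 14}
|A +̂ A| = 6
(Reference bound: |A +̂ A| ≥ 2|A| - 3 for |A| ≥ 2, with |A| = 4 giving ≥ 5.)

|A +̂ A| = 6


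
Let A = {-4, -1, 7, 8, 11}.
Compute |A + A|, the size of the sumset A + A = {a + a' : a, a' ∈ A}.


A + A = {a + a' : a, a' ∈ A}; |A| = 5.
General bounds: 2|A| - 1 ≤ |A + A| ≤ |A|(|A|+1)/2, i.e. 9 ≤ |A + A| ≤ 15.
Lower bound 2|A|-1 is attained iff A is an arithmetic progression.
Enumerate sums a + a' for a ≤ a' (symmetric, so this suffices):
a = -4: -4+-4=-8, -4+-1=-5, -4+7=3, -4+8=4, -4+11=7
a = -1: -1+-1=-2, -1+7=6, -1+8=7, -1+11=10
a = 7: 7+7=14, 7+8=15, 7+11=18
a = 8: 8+8=16, 8+11=19
a = 11: 11+11=22
Distinct sums: {-8, -5, -2, 3, 4, 6, 7, 10, 14, 15, 16, 18, 19, 22}
|A + A| = 14

|A + A| = 14


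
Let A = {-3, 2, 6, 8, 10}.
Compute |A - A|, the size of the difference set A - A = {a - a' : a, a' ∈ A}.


A - A = {a - a' : a, a' ∈ A}; |A| = 5.
Bounds: 2|A|-1 ≤ |A - A| ≤ |A|² - |A| + 1, i.e. 9 ≤ |A - A| ≤ 21.
Note: 0 ∈ A - A always (from a - a). The set is symmetric: if d ∈ A - A then -d ∈ A - A.
Enumerate nonzero differences d = a - a' with a > a' (then include -d):
Positive differences: {2, 4, 5, 6, 8, 9, 11, 13}
Full difference set: {0} ∪ (positive diffs) ∪ (negative diffs).
|A - A| = 1 + 2·8 = 17 (matches direct enumeration: 17).

|A - A| = 17


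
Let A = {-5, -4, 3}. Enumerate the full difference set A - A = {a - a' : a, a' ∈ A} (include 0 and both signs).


A - A = {a - a' : a, a' ∈ A}.
Compute a - a' for each ordered pair (a, a'):
a = -5: -5--5=0, -5--4=-1, -5-3=-8
a = -4: -4--5=1, -4--4=0, -4-3=-7
a = 3: 3--5=8, 3--4=7, 3-3=0
Collecting distinct values (and noting 0 appears from a-a):
A - A = {-8, -7, -1, 0, 1, 7, 8}
|A - A| = 7

A - A = {-8, -7, -1, 0, 1, 7, 8}


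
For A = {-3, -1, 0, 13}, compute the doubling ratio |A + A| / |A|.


|A| = 4.
Compute A + A by enumerating all 16 pairs.
A + A = {-6, -4, -3, -2, -1, 0, 10, 12, 13, 26}, so |A + A| = 10.
K = |A + A| / |A| = 10/4 = 5/2 ≈ 2.5000.
Reference: AP of size 4 gives K = 7/4 ≈ 1.7500; a fully generic set of size 4 gives K ≈ 2.5000.

|A| = 4, |A + A| = 10, K = 10/4 = 5/2.


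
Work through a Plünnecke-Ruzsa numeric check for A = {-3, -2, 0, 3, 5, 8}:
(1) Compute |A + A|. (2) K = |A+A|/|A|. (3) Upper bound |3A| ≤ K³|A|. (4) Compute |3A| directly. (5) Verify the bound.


|A| = 6.
Step 1: Compute A + A by enumerating all 36 pairs.
A + A = {-6, -5, -4, -3, -2, 0, 1, 2, 3, 5, 6, 8, 10, 11, 13, 16}, so |A + A| = 16.
Step 2: Doubling constant K = |A + A|/|A| = 16/6 = 16/6 ≈ 2.6667.
Step 3: Plünnecke-Ruzsa gives |3A| ≤ K³·|A| = (2.6667)³ · 6 ≈ 113.7778.
Step 4: Compute 3A = A + A + A directly by enumerating all triples (a,b,c) ∈ A³; |3A| = 29.
Step 5: Check 29 ≤ 113.7778? Yes ✓.

K = 16/6, Plünnecke-Ruzsa bound K³|A| ≈ 113.7778, |3A| = 29, inequality holds.


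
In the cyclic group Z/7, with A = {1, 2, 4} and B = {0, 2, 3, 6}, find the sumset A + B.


Work in Z/7Z: reduce every sum a + b modulo 7.
Enumerate all 12 pairs:
a = 1: 1+0=1, 1+2=3, 1+3=4, 1+6=0
a = 2: 2+0=2, 2+2=4, 2+3=5, 2+6=1
a = 4: 4+0=4, 4+2=6, 4+3=0, 4+6=3
Distinct residues collected: {0, 1, 2, 3, 4, 5, 6}
|A + B| = 7 (out of 7 total residues).

A + B = {0, 1, 2, 3, 4, 5, 6}


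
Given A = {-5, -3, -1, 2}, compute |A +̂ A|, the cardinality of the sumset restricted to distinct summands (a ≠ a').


Restricted sumset: A +̂ A = {a + a' : a ∈ A, a' ∈ A, a ≠ a'}.
Equivalently, take A + A and drop any sum 2a that is achievable ONLY as a + a for a ∈ A (i.e. sums representable only with equal summands).
Enumerate pairs (a, a') with a < a' (symmetric, so each unordered pair gives one sum; this covers all a ≠ a'):
  -5 + -3 = -8
  -5 + -1 = -6
  -5 + 2 = -3
  -3 + -1 = -4
  -3 + 2 = -1
  -1 + 2 = 1
Collected distinct sums: {-8, -6, -4, -3, -1, 1}
|A +̂ A| = 6
(Reference bound: |A +̂ A| ≥ 2|A| - 3 for |A| ≥ 2, with |A| = 4 giving ≥ 5.)

|A +̂ A| = 6


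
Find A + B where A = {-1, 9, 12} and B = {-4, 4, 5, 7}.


A + B = {a + b : a ∈ A, b ∈ B}.
Enumerate all |A|·|B| = 3·4 = 12 pairs (a, b) and collect distinct sums.
a = -1: -1+-4=-5, -1+4=3, -1+5=4, -1+7=6
a = 9: 9+-4=5, 9+4=13, 9+5=14, 9+7=16
a = 12: 12+-4=8, 12+4=16, 12+5=17, 12+7=19
Collecting distinct sums: A + B = {-5, 3, 4, 5, 6, 8, 13, 14, 16, 17, 19}
|A + B| = 11

A + B = {-5, 3, 4, 5, 6, 8, 13, 14, 16, 17, 19}


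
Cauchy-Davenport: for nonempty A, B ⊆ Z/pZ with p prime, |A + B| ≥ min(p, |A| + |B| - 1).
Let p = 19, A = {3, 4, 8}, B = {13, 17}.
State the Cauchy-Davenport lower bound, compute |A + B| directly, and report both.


Cauchy-Davenport: |A + B| ≥ min(p, |A| + |B| - 1) for A, B nonempty in Z/pZ.
|A| = 3, |B| = 2, p = 19.
CD lower bound = min(19, 3 + 2 - 1) = min(19, 4) = 4.
Compute A + B mod 19 directly:
a = 3: 3+13=16, 3+17=1
a = 4: 4+13=17, 4+17=2
a = 8: 8+13=2, 8+17=6
A + B = {1, 2, 6, 16, 17}, so |A + B| = 5.
Verify: 5 ≥ 4? Yes ✓.

CD lower bound = 4, actual |A + B| = 5.


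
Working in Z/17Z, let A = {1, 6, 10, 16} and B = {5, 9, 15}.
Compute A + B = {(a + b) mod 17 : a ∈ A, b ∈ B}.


Work in Z/17Z: reduce every sum a + b modulo 17.
Enumerate all 12 pairs:
a = 1: 1+5=6, 1+9=10, 1+15=16
a = 6: 6+5=11, 6+9=15, 6+15=4
a = 10: 10+5=15, 10+9=2, 10+15=8
a = 16: 16+5=4, 16+9=8, 16+15=14
Distinct residues collected: {2, 4, 6, 8, 10, 11, 14, 15, 16}
|A + B| = 9 (out of 17 total residues).

A + B = {2, 4, 6, 8, 10, 11, 14, 15, 16}


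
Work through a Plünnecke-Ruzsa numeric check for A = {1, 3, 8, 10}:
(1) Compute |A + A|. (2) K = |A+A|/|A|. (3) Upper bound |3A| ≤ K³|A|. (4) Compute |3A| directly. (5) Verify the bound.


|A| = 4.
Step 1: Compute A + A by enumerating all 16 pairs.
A + A = {2, 4, 6, 9, 11, 13, 16, 18, 20}, so |A + A| = 9.
Step 2: Doubling constant K = |A + A|/|A| = 9/4 = 9/4 ≈ 2.2500.
Step 3: Plünnecke-Ruzsa gives |3A| ≤ K³·|A| = (2.2500)³ · 4 ≈ 45.5625.
Step 4: Compute 3A = A + A + A directly by enumerating all triples (a,b,c) ∈ A³; |3A| = 16.
Step 5: Check 16 ≤ 45.5625? Yes ✓.

K = 9/4, Plünnecke-Ruzsa bound K³|A| ≈ 45.5625, |3A| = 16, inequality holds.


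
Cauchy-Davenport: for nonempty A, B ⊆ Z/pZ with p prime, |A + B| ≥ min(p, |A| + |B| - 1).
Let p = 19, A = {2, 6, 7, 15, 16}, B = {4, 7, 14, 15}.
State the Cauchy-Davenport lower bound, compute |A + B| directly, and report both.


Cauchy-Davenport: |A + B| ≥ min(p, |A| + |B| - 1) for A, B nonempty in Z/pZ.
|A| = 5, |B| = 4, p = 19.
CD lower bound = min(19, 5 + 4 - 1) = min(19, 8) = 8.
Compute A + B mod 19 directly:
a = 2: 2+4=6, 2+7=9, 2+14=16, 2+15=17
a = 6: 6+4=10, 6+7=13, 6+14=1, 6+15=2
a = 7: 7+4=11, 7+7=14, 7+14=2, 7+15=3
a = 15: 15+4=0, 15+7=3, 15+14=10, 15+15=11
a = 16: 16+4=1, 16+7=4, 16+14=11, 16+15=12
A + B = {0, 1, 2, 3, 4, 6, 9, 10, 11, 12, 13, 14, 16, 17}, so |A + B| = 14.
Verify: 14 ≥ 8? Yes ✓.

CD lower bound = 8, actual |A + B| = 14.


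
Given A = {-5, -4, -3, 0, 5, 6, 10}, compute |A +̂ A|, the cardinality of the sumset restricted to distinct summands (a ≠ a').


Restricted sumset: A +̂ A = {a + a' : a ∈ A, a' ∈ A, a ≠ a'}.
Equivalently, take A + A and drop any sum 2a that is achievable ONLY as a + a for a ∈ A (i.e. sums representable only with equal summands).
Enumerate pairs (a, a') with a < a' (symmetric, so each unordered pair gives one sum; this covers all a ≠ a'):
  -5 + -4 = -9
  -5 + -3 = -8
  -5 + 0 = -5
  -5 + 5 = 0
  -5 + 6 = 1
  -5 + 10 = 5
  -4 + -3 = -7
  -4 + 0 = -4
  -4 + 5 = 1
  -4 + 6 = 2
  -4 + 10 = 6
  -3 + 0 = -3
  -3 + 5 = 2
  -3 + 6 = 3
  -3 + 10 = 7
  0 + 5 = 5
  0 + 6 = 6
  0 + 10 = 10
  5 + 6 = 11
  5 + 10 = 15
  6 + 10 = 16
Collected distinct sums: {-9, -8, -7, -5, -4, -3, 0, 1, 2, 3, 5, 6, 7, 10, 11, 15, 16}
|A +̂ A| = 17
(Reference bound: |A +̂ A| ≥ 2|A| - 3 for |A| ≥ 2, with |A| = 7 giving ≥ 11.)

|A +̂ A| = 17


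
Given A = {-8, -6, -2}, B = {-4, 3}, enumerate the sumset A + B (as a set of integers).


A + B = {a + b : a ∈ A, b ∈ B}.
Enumerate all |A|·|B| = 3·2 = 6 pairs (a, b) and collect distinct sums.
a = -8: -8+-4=-12, -8+3=-5
a = -6: -6+-4=-10, -6+3=-3
a = -2: -2+-4=-6, -2+3=1
Collecting distinct sums: A + B = {-12, -10, -6, -5, -3, 1}
|A + B| = 6

A + B = {-12, -10, -6, -5, -3, 1}


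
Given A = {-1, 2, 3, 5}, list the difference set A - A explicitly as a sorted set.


A - A = {a - a' : a, a' ∈ A}.
Compute a - a' for each ordered pair (a, a'):
a = -1: -1--1=0, -1-2=-3, -1-3=-4, -1-5=-6
a = 2: 2--1=3, 2-2=0, 2-3=-1, 2-5=-3
a = 3: 3--1=4, 3-2=1, 3-3=0, 3-5=-2
a = 5: 5--1=6, 5-2=3, 5-3=2, 5-5=0
Collecting distinct values (and noting 0 appears from a-a):
A - A = {-6, -4, -3, -2, -1, 0, 1, 2, 3, 4, 6}
|A - A| = 11

A - A = {-6, -4, -3, -2, -1, 0, 1, 2, 3, 4, 6}


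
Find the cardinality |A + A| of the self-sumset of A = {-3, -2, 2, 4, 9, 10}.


A + A = {a + a' : a, a' ∈ A}; |A| = 6.
General bounds: 2|A| - 1 ≤ |A + A| ≤ |A|(|A|+1)/2, i.e. 11 ≤ |A + A| ≤ 21.
Lower bound 2|A|-1 is attained iff A is an arithmetic progression.
Enumerate sums a + a' for a ≤ a' (symmetric, so this suffices):
a = -3: -3+-3=-6, -3+-2=-5, -3+2=-1, -3+4=1, -3+9=6, -3+10=7
a = -2: -2+-2=-4, -2+2=0, -2+4=2, -2+9=7, -2+10=8
a = 2: 2+2=4, 2+4=6, 2+9=11, 2+10=12
a = 4: 4+4=8, 4+9=13, 4+10=14
a = 9: 9+9=18, 9+10=19
a = 10: 10+10=20
Distinct sums: {-6, -5, -4, -1, 0, 1, 2, 4, 6, 7, 8, 11, 12, 13, 14, 18, 19, 20}
|A + A| = 18

|A + A| = 18


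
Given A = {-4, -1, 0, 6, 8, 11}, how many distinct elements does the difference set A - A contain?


A - A = {a - a' : a, a' ∈ A}; |A| = 6.
Bounds: 2|A|-1 ≤ |A - A| ≤ |A|² - |A| + 1, i.e. 11 ≤ |A - A| ≤ 31.
Note: 0 ∈ A - A always (from a - a). The set is symmetric: if d ∈ A - A then -d ∈ A - A.
Enumerate nonzero differences d = a - a' with a > a' (then include -d):
Positive differences: {1, 2, 3, 4, 5, 6, 7, 8, 9, 10, 11, 12, 15}
Full difference set: {0} ∪ (positive diffs) ∪ (negative diffs).
|A - A| = 1 + 2·13 = 27 (matches direct enumeration: 27).

|A - A| = 27


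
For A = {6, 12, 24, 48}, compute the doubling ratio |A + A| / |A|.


|A| = 4.
Compute A + A by enumerating all 16 pairs.
A + A = {12, 18, 24, 30, 36, 48, 54, 60, 72, 96}, so |A + A| = 10.
K = |A + A| / |A| = 10/4 = 5/2 ≈ 2.5000.
Reference: AP of size 4 gives K = 7/4 ≈ 1.7500; a fully generic set of size 4 gives K ≈ 2.5000.

|A| = 4, |A + A| = 10, K = 10/4 = 5/2.


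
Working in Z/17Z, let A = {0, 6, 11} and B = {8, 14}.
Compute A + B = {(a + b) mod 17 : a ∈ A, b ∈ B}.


Work in Z/17Z: reduce every sum a + b modulo 17.
Enumerate all 6 pairs:
a = 0: 0+8=8, 0+14=14
a = 6: 6+8=14, 6+14=3
a = 11: 11+8=2, 11+14=8
Distinct residues collected: {2, 3, 8, 14}
|A + B| = 4 (out of 17 total residues).

A + B = {2, 3, 8, 14}


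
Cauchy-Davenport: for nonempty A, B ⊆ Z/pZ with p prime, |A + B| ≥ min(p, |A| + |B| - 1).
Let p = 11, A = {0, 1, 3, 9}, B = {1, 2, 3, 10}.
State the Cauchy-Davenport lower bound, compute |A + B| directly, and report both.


Cauchy-Davenport: |A + B| ≥ min(p, |A| + |B| - 1) for A, B nonempty in Z/pZ.
|A| = 4, |B| = 4, p = 11.
CD lower bound = min(11, 4 + 4 - 1) = min(11, 7) = 7.
Compute A + B mod 11 directly:
a = 0: 0+1=1, 0+2=2, 0+3=3, 0+10=10
a = 1: 1+1=2, 1+2=3, 1+3=4, 1+10=0
a = 3: 3+1=4, 3+2=5, 3+3=6, 3+10=2
a = 9: 9+1=10, 9+2=0, 9+3=1, 9+10=8
A + B = {0, 1, 2, 3, 4, 5, 6, 8, 10}, so |A + B| = 9.
Verify: 9 ≥ 7? Yes ✓.

CD lower bound = 7, actual |A + B| = 9.


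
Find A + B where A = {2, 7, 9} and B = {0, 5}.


A + B = {a + b : a ∈ A, b ∈ B}.
Enumerate all |A|·|B| = 3·2 = 6 pairs (a, b) and collect distinct sums.
a = 2: 2+0=2, 2+5=7
a = 7: 7+0=7, 7+5=12
a = 9: 9+0=9, 9+5=14
Collecting distinct sums: A + B = {2, 7, 9, 12, 14}
|A + B| = 5

A + B = {2, 7, 9, 12, 14}


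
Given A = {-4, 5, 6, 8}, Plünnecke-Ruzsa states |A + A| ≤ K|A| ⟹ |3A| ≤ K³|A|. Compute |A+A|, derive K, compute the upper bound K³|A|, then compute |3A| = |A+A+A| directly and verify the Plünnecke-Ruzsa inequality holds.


|A| = 4.
Step 1: Compute A + A by enumerating all 16 pairs.
A + A = {-8, 1, 2, 4, 10, 11, 12, 13, 14, 16}, so |A + A| = 10.
Step 2: Doubling constant K = |A + A|/|A| = 10/4 = 10/4 ≈ 2.5000.
Step 3: Plünnecke-Ruzsa gives |3A| ≤ K³·|A| = (2.5000)³ · 4 ≈ 62.5000.
Step 4: Compute 3A = A + A + A directly by enumerating all triples (a,b,c) ∈ A³; |3A| = 19.
Step 5: Check 19 ≤ 62.5000? Yes ✓.

K = 10/4, Plünnecke-Ruzsa bound K³|A| ≈ 62.5000, |3A| = 19, inequality holds.


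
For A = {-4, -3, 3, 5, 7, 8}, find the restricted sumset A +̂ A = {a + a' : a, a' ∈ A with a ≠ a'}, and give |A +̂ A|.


Restricted sumset: A +̂ A = {a + a' : a ∈ A, a' ∈ A, a ≠ a'}.
Equivalently, take A + A and drop any sum 2a that is achievable ONLY as a + a for a ∈ A (i.e. sums representable only with equal summands).
Enumerate pairs (a, a') with a < a' (symmetric, so each unordered pair gives one sum; this covers all a ≠ a'):
  -4 + -3 = -7
  -4 + 3 = -1
  -4 + 5 = 1
  -4 + 7 = 3
  -4 + 8 = 4
  -3 + 3 = 0
  -3 + 5 = 2
  -3 + 7 = 4
  -3 + 8 = 5
  3 + 5 = 8
  3 + 7 = 10
  3 + 8 = 11
  5 + 7 = 12
  5 + 8 = 13
  7 + 8 = 15
Collected distinct sums: {-7, -1, 0, 1, 2, 3, 4, 5, 8, 10, 11, 12, 13, 15}
|A +̂ A| = 14
(Reference bound: |A +̂ A| ≥ 2|A| - 3 for |A| ≥ 2, with |A| = 6 giving ≥ 9.)

|A +̂ A| = 14


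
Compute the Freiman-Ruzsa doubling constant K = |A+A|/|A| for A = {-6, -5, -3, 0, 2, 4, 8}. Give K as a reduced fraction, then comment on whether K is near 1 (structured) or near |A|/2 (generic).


|A| = 7.
Compute A + A by enumerating all 49 pairs.
A + A = {-12, -11, -10, -9, -8, -6, -5, -4, -3, -2, -1, 0, 1, 2, 3, 4, 5, 6, 8, 10, 12, 16}, so |A + A| = 22.
K = |A + A| / |A| = 22/7 (already in lowest terms) ≈ 3.1429.
Reference: AP of size 7 gives K = 13/7 ≈ 1.8571; a fully generic set of size 7 gives K ≈ 4.0000.

|A| = 7, |A + A| = 22, K = 22/7.


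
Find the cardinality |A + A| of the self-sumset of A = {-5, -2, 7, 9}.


A + A = {a + a' : a, a' ∈ A}; |A| = 4.
General bounds: 2|A| - 1 ≤ |A + A| ≤ |A|(|A|+1)/2, i.e. 7 ≤ |A + A| ≤ 10.
Lower bound 2|A|-1 is attained iff A is an arithmetic progression.
Enumerate sums a + a' for a ≤ a' (symmetric, so this suffices):
a = -5: -5+-5=-10, -5+-2=-7, -5+7=2, -5+9=4
a = -2: -2+-2=-4, -2+7=5, -2+9=7
a = 7: 7+7=14, 7+9=16
a = 9: 9+9=18
Distinct sums: {-10, -7, -4, 2, 4, 5, 7, 14, 16, 18}
|A + A| = 10

|A + A| = 10


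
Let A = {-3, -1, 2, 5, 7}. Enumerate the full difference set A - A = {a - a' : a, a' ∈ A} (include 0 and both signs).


A - A = {a - a' : a, a' ∈ A}.
Compute a - a' for each ordered pair (a, a'):
a = -3: -3--3=0, -3--1=-2, -3-2=-5, -3-5=-8, -3-7=-10
a = -1: -1--3=2, -1--1=0, -1-2=-3, -1-5=-6, -1-7=-8
a = 2: 2--3=5, 2--1=3, 2-2=0, 2-5=-3, 2-7=-5
a = 5: 5--3=8, 5--1=6, 5-2=3, 5-5=0, 5-7=-2
a = 7: 7--3=10, 7--1=8, 7-2=5, 7-5=2, 7-7=0
Collecting distinct values (and noting 0 appears from a-a):
A - A = {-10, -8, -6, -5, -3, -2, 0, 2, 3, 5, 6, 8, 10}
|A - A| = 13

A - A = {-10, -8, -6, -5, -3, -2, 0, 2, 3, 5, 6, 8, 10}


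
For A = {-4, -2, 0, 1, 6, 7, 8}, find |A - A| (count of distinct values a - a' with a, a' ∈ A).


A - A = {a - a' : a, a' ∈ A}; |A| = 7.
Bounds: 2|A|-1 ≤ |A - A| ≤ |A|² - |A| + 1, i.e. 13 ≤ |A - A| ≤ 43.
Note: 0 ∈ A - A always (from a - a). The set is symmetric: if d ∈ A - A then -d ∈ A - A.
Enumerate nonzero differences d = a - a' with a > a' (then include -d):
Positive differences: {1, 2, 3, 4, 5, 6, 7, 8, 9, 10, 11, 12}
Full difference set: {0} ∪ (positive diffs) ∪ (negative diffs).
|A - A| = 1 + 2·12 = 25 (matches direct enumeration: 25).

|A - A| = 25


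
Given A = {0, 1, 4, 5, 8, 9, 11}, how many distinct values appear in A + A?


A + A = {a + a' : a, a' ∈ A}; |A| = 7.
General bounds: 2|A| - 1 ≤ |A + A| ≤ |A|(|A|+1)/2, i.e. 13 ≤ |A + A| ≤ 28.
Lower bound 2|A|-1 is attained iff A is an arithmetic progression.
Enumerate sums a + a' for a ≤ a' (symmetric, so this suffices):
a = 0: 0+0=0, 0+1=1, 0+4=4, 0+5=5, 0+8=8, 0+9=9, 0+11=11
a = 1: 1+1=2, 1+4=5, 1+5=6, 1+8=9, 1+9=10, 1+11=12
a = 4: 4+4=8, 4+5=9, 4+8=12, 4+9=13, 4+11=15
a = 5: 5+5=10, 5+8=13, 5+9=14, 5+11=16
a = 8: 8+8=16, 8+9=17, 8+11=19
a = 9: 9+9=18, 9+11=20
a = 11: 11+11=22
Distinct sums: {0, 1, 2, 4, 5, 6, 8, 9, 10, 11, 12, 13, 14, 15, 16, 17, 18, 19, 20, 22}
|A + A| = 20

|A + A| = 20


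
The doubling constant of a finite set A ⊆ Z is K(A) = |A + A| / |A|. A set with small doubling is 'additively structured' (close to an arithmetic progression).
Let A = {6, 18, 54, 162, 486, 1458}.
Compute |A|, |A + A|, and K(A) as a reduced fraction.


|A| = 6.
Compute A + A by enumerating all 36 pairs.
A + A = {12, 24, 36, 60, 72, 108, 168, 180, 216, 324, 492, 504, 540, 648, 972, 1464, 1476, 1512, 1620, 1944, 2916}, so |A + A| = 21.
K = |A + A| / |A| = 21/6 = 7/2 ≈ 3.5000.
Reference: AP of size 6 gives K = 11/6 ≈ 1.8333; a fully generic set of size 6 gives K ≈ 3.5000.

|A| = 6, |A + A| = 21, K = 21/6 = 7/2.


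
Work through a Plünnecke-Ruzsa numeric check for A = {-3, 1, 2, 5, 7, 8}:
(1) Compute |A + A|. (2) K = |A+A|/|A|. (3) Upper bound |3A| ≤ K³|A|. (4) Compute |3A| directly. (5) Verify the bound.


|A| = 6.
Step 1: Compute A + A by enumerating all 36 pairs.
A + A = {-6, -2, -1, 2, 3, 4, 5, 6, 7, 8, 9, 10, 12, 13, 14, 15, 16}, so |A + A| = 17.
Step 2: Doubling constant K = |A + A|/|A| = 17/6 = 17/6 ≈ 2.8333.
Step 3: Plünnecke-Ruzsa gives |3A| ≤ K³·|A| = (2.8333)³ · 6 ≈ 136.4722.
Step 4: Compute 3A = A + A + A directly by enumerating all triples (a,b,c) ∈ A³; |3A| = 29.
Step 5: Check 29 ≤ 136.4722? Yes ✓.

K = 17/6, Plünnecke-Ruzsa bound K³|A| ≈ 136.4722, |3A| = 29, inequality holds.


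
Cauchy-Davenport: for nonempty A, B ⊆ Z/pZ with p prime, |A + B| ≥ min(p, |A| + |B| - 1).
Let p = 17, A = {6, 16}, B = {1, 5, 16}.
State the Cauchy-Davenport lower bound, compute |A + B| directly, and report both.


Cauchy-Davenport: |A + B| ≥ min(p, |A| + |B| - 1) for A, B nonempty in Z/pZ.
|A| = 2, |B| = 3, p = 17.
CD lower bound = min(17, 2 + 3 - 1) = min(17, 4) = 4.
Compute A + B mod 17 directly:
a = 6: 6+1=7, 6+5=11, 6+16=5
a = 16: 16+1=0, 16+5=4, 16+16=15
A + B = {0, 4, 5, 7, 11, 15}, so |A + B| = 6.
Verify: 6 ≥ 4? Yes ✓.

CD lower bound = 4, actual |A + B| = 6.


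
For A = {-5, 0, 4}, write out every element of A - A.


A - A = {a - a' : a, a' ∈ A}.
Compute a - a' for each ordered pair (a, a'):
a = -5: -5--5=0, -5-0=-5, -5-4=-9
a = 0: 0--5=5, 0-0=0, 0-4=-4
a = 4: 4--5=9, 4-0=4, 4-4=0
Collecting distinct values (and noting 0 appears from a-a):
A - A = {-9, -5, -4, 0, 4, 5, 9}
|A - A| = 7

A - A = {-9, -5, -4, 0, 4, 5, 9}


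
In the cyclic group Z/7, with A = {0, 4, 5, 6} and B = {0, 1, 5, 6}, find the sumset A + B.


Work in Z/7Z: reduce every sum a + b modulo 7.
Enumerate all 16 pairs:
a = 0: 0+0=0, 0+1=1, 0+5=5, 0+6=6
a = 4: 4+0=4, 4+1=5, 4+5=2, 4+6=3
a = 5: 5+0=5, 5+1=6, 5+5=3, 5+6=4
a = 6: 6+0=6, 6+1=0, 6+5=4, 6+6=5
Distinct residues collected: {0, 1, 2, 3, 4, 5, 6}
|A + B| = 7 (out of 7 total residues).

A + B = {0, 1, 2, 3, 4, 5, 6}


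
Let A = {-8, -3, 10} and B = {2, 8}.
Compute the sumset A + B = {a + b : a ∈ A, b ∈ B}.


A + B = {a + b : a ∈ A, b ∈ B}.
Enumerate all |A|·|B| = 3·2 = 6 pairs (a, b) and collect distinct sums.
a = -8: -8+2=-6, -8+8=0
a = -3: -3+2=-1, -3+8=5
a = 10: 10+2=12, 10+8=18
Collecting distinct sums: A + B = {-6, -1, 0, 5, 12, 18}
|A + B| = 6

A + B = {-6, -1, 0, 5, 12, 18}


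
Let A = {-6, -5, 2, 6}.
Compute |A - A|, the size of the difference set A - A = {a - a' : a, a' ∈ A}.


A - A = {a - a' : a, a' ∈ A}; |A| = 4.
Bounds: 2|A|-1 ≤ |A - A| ≤ |A|² - |A| + 1, i.e. 7 ≤ |A - A| ≤ 13.
Note: 0 ∈ A - A always (from a - a). The set is symmetric: if d ∈ A - A then -d ∈ A - A.
Enumerate nonzero differences d = a - a' with a > a' (then include -d):
Positive differences: {1, 4, 7, 8, 11, 12}
Full difference set: {0} ∪ (positive diffs) ∪ (negative diffs).
|A - A| = 1 + 2·6 = 13 (matches direct enumeration: 13).

|A - A| = 13


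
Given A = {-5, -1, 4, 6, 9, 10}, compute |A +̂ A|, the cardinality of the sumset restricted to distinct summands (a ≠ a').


Restricted sumset: A +̂ A = {a + a' : a ∈ A, a' ∈ A, a ≠ a'}.
Equivalently, take A + A and drop any sum 2a that is achievable ONLY as a + a for a ∈ A (i.e. sums representable only with equal summands).
Enumerate pairs (a, a') with a < a' (symmetric, so each unordered pair gives one sum; this covers all a ≠ a'):
  -5 + -1 = -6
  -5 + 4 = -1
  -5 + 6 = 1
  -5 + 9 = 4
  -5 + 10 = 5
  -1 + 4 = 3
  -1 + 6 = 5
  -1 + 9 = 8
  -1 + 10 = 9
  4 + 6 = 10
  4 + 9 = 13
  4 + 10 = 14
  6 + 9 = 15
  6 + 10 = 16
  9 + 10 = 19
Collected distinct sums: {-6, -1, 1, 3, 4, 5, 8, 9, 10, 13, 14, 15, 16, 19}
|A +̂ A| = 14
(Reference bound: |A +̂ A| ≥ 2|A| - 3 for |A| ≥ 2, with |A| = 6 giving ≥ 9.)

|A +̂ A| = 14
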